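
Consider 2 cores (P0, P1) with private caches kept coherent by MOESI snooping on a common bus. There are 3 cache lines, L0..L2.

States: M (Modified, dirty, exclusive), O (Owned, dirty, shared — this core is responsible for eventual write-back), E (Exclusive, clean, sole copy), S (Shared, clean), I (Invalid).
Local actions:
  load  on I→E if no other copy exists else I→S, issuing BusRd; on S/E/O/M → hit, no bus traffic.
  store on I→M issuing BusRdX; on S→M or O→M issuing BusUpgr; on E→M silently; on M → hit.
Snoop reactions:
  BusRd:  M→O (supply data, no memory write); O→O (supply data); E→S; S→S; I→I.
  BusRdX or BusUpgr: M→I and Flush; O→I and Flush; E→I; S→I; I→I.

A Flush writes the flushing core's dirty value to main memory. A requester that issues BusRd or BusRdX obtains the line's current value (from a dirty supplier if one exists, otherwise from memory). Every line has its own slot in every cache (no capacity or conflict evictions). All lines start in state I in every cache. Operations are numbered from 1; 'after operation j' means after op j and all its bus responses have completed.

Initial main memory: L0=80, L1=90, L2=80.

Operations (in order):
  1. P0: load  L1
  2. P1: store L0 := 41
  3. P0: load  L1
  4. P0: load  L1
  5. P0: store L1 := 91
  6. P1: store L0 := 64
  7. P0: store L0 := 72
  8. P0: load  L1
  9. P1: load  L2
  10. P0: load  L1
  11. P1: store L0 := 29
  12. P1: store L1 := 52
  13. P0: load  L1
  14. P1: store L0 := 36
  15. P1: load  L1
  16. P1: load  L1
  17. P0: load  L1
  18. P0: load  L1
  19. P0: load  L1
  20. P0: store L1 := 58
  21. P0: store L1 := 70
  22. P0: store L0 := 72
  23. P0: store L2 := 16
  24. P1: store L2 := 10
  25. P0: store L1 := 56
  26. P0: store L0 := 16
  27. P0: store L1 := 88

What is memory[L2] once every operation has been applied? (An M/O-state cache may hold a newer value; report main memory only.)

[1] P0: load  L1 | P0:E(90), P1:I | bus: BusRd
[2] P1: store L0 := 41 | P0:I, P1:M(41) | bus: BusRdX
[3] P0: load  L1 | P0:E(90), P1:I | bus: none
[4] P0: load  L1 | P0:E(90), P1:I | bus: none
[5] P0: store L1 := 91 | P0:M(91), P1:I | bus: none
[6] P1: store L0 := 64 | P0:I, P1:M(64) | bus: none
[7] P0: store L0 := 72 | P0:M(72), P1:I | bus: BusRdX,Flush
[8] P0: load  L1 | P0:M(91), P1:I | bus: none
[9] P1: load  L2 | P0:I, P1:E(80) | bus: BusRd
[10] P0: load  L1 | P0:M(91), P1:I | bus: none
[11] P1: store L0 := 29 | P0:I, P1:M(29) | bus: BusRdX,Flush
[12] P1: store L1 := 52 | P0:I, P1:M(52) | bus: BusRdX,Flush
[13] P0: load  L1 | P0:S(52), P1:O(52) | bus: BusRd
[14] P1: store L0 := 36 | P0:I, P1:M(36) | bus: none
[15] P1: load  L1 | P0:S(52), P1:O(52) | bus: none
[16] P1: load  L1 | P0:S(52), P1:O(52) | bus: none
[17] P0: load  L1 | P0:S(52), P1:O(52) | bus: none
[18] P0: load  L1 | P0:S(52), P1:O(52) | bus: none
[19] P0: load  L1 | P0:S(52), P1:O(52) | bus: none
[20] P0: store L1 := 58 | P0:M(58), P1:I | bus: BusUpgr,Flush
[21] P0: store L1 := 70 | P0:M(70), P1:I | bus: none
[22] P0: store L0 := 72 | P0:M(72), P1:I | bus: BusRdX,Flush
[23] P0: store L2 := 16 | P0:M(16), P1:I | bus: BusRdX
[24] P1: store L2 := 10 | P0:I, P1:M(10) | bus: BusRdX,Flush
[25] P0: store L1 := 56 | P0:M(56), P1:I | bus: none
[26] P0: store L0 := 16 | P0:M(16), P1:I | bus: none
[27] P0: store L1 := 88 | P0:M(88), P1:I | bus: none

memory[L2] = 16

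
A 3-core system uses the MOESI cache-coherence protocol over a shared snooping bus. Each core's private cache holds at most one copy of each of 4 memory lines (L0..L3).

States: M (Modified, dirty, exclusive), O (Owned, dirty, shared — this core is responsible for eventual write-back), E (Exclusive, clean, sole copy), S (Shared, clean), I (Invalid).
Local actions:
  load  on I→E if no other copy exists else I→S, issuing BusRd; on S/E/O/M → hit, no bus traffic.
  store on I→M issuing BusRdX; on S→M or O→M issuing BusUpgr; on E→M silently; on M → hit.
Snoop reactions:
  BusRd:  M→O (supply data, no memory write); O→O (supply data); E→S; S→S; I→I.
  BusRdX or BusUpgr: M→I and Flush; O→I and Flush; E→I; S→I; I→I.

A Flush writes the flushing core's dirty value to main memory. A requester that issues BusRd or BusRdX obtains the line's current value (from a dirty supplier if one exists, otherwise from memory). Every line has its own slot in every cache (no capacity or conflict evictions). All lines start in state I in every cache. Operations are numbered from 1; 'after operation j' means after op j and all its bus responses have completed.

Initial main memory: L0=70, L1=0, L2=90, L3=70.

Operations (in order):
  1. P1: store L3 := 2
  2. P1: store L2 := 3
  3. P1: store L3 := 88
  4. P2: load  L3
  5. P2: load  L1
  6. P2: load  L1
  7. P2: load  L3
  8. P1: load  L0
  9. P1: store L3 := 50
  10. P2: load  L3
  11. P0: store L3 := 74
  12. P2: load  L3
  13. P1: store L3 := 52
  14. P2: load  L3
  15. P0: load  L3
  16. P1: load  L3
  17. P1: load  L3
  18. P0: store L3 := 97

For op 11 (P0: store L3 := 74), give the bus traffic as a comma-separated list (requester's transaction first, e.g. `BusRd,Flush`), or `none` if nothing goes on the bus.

  op1 P1: store L3 := 2 → I/M/I on L3; bus BusRdX; mem=70
  op2 P1: store L2 := 3 → I/M/I on L2; bus BusRdX; mem=90
  op3 P1: store L3 := 88 → I/M/I on L3; bus (none); mem=70
  op4 P2: load  L3 → I/O/S on L3; bus BusRd; mem=70
  op5 P2: load  L1 → I/I/E on L1; bus BusRd; mem=0
  op6 P2: load  L1 → I/I/E on L1; bus (none); mem=0
  op7 P2: load  L3 → I/O/S on L3; bus (none); mem=70
  op8 P1: load  L0 → I/E/I on L0; bus BusRd; mem=70
  op9 P1: store L3 := 50 → I/M/I on L3; bus BusUpgr; mem=70
  op10 P2: load  L3 → I/O/S on L3; bus BusRd; mem=70
  op11 P0: store L3 := 74 → M/I/I on L3; bus BusRdX Flush; mem=50
  op12 P2: load  L3 → O/I/S on L3; bus BusRd; mem=50
  op13 P1: store L3 := 52 → I/M/I on L3; bus BusRdX Flush; mem=74
  op14 P2: load  L3 → I/O/S on L3; bus BusRd; mem=74
  op15 P0: load  L3 → S/O/S on L3; bus BusRd; mem=74
  op16 P1: load  L3 → S/O/S on L3; bus (none); mem=74
  op17 P1: load  L3 → S/O/S on L3; bus (none); mem=74
  op18 P0: store L3 := 97 → M/I/I on L3; bus BusUpgr Flush; mem=52

bus = BusRdX,Flush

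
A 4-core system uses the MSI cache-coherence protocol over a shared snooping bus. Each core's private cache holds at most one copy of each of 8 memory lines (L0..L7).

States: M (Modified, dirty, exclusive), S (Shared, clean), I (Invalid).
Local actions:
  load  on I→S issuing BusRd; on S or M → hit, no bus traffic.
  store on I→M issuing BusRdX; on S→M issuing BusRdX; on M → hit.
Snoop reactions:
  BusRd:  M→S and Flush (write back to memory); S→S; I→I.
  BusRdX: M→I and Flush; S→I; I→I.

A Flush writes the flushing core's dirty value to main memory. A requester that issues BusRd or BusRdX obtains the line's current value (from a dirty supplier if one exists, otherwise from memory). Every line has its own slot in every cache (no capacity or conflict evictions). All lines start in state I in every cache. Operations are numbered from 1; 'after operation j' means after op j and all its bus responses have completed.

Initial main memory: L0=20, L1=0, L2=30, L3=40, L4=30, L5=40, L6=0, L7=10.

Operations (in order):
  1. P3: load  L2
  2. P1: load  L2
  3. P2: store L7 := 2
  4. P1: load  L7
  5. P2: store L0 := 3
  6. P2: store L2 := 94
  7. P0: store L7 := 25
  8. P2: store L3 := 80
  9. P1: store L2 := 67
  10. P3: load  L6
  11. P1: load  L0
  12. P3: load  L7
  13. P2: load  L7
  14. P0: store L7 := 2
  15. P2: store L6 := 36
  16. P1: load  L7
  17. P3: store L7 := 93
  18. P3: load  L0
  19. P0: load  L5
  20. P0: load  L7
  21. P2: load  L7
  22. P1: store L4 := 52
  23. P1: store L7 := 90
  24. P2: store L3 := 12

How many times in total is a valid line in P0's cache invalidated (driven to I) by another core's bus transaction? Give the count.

invalidations = 2

1. P3: load  L2  bus=[BusRd]  L2: P0=I P1=I P2=I P3=S  mem[L2]=30
2. P1: load  L2  bus=[BusRd]  L2: P0=I P1=S P2=I P3=S  mem[L2]=30
3. P2: store L7 := 2  bus=[BusRdX]  L7: P0=I P1=I P2=M P3=I  mem[L7]=10
4. P1: load  L7  bus=[BusRd,Flush]  L7: P0=I P1=S P2=S P3=I  mem[L7]=2
5. P2: store L0 := 3  bus=[BusRdX]  L0: P0=I P1=I P2=M P3=I  mem[L0]=20
6. P2: store L2 := 94  bus=[BusRdX]  L2: P0=I P1=I P2=M P3=I  mem[L2]=30
7. P0: store L7 := 25  bus=[BusRdX]  L7: P0=M P1=I P2=I P3=I  mem[L7]=2
8. P2: store L3 := 80  bus=[BusRdX]  L3: P0=I P1=I P2=M P3=I  mem[L3]=40
9. P1: store L2 := 67  bus=[BusRdX,Flush]  L2: P0=I P1=M P2=I P3=I  mem[L2]=94
10. P3: load  L6  bus=[BusRd]  L6: P0=I P1=I P2=I P3=S  mem[L6]=0
11. P1: load  L0  bus=[BusRd,Flush]  L0: P0=I P1=S P2=S P3=I  mem[L0]=3
12. P3: load  L7  bus=[BusRd,Flush]  L7: P0=S P1=I P2=I P3=S  mem[L7]=25
13. P2: load  L7  bus=[BusRd]  L7: P0=S P1=I P2=S P3=S  mem[L7]=25
14. P0: store L7 := 2  bus=[BusRdX]  L7: P0=M P1=I P2=I P3=I  mem[L7]=25
15. P2: store L6 := 36  bus=[BusRdX]  L6: P0=I P1=I P2=M P3=I  mem[L6]=0
16. P1: load  L7  bus=[BusRd,Flush]  L7: P0=S P1=S P2=I P3=I  mem[L7]=2
17. P3: store L7 := 93  bus=[BusRdX]  L7: P0=I P1=I P2=I P3=M  mem[L7]=2
18. P3: load  L0  bus=[BusRd]  L0: P0=I P1=S P2=S P3=S  mem[L0]=3
19. P0: load  L5  bus=[BusRd]  L5: P0=S P1=I P2=I P3=I  mem[L5]=40
20. P0: load  L7  bus=[BusRd,Flush]  L7: P0=S P1=I P2=I P3=S  mem[L7]=93
21. P2: load  L7  bus=[BusRd]  L7: P0=S P1=I P2=S P3=S  mem[L7]=93
22. P1: store L4 := 52  bus=[BusRdX]  L4: P0=I P1=M P2=I P3=I  mem[L4]=30
23. P1: store L7 := 90  bus=[BusRdX]  L7: P0=I P1=M P2=I P3=I  mem[L7]=93
24. P2: store L3 := 12  bus=[-]  L3: P0=I P1=I P2=M P3=I  mem[L3]=40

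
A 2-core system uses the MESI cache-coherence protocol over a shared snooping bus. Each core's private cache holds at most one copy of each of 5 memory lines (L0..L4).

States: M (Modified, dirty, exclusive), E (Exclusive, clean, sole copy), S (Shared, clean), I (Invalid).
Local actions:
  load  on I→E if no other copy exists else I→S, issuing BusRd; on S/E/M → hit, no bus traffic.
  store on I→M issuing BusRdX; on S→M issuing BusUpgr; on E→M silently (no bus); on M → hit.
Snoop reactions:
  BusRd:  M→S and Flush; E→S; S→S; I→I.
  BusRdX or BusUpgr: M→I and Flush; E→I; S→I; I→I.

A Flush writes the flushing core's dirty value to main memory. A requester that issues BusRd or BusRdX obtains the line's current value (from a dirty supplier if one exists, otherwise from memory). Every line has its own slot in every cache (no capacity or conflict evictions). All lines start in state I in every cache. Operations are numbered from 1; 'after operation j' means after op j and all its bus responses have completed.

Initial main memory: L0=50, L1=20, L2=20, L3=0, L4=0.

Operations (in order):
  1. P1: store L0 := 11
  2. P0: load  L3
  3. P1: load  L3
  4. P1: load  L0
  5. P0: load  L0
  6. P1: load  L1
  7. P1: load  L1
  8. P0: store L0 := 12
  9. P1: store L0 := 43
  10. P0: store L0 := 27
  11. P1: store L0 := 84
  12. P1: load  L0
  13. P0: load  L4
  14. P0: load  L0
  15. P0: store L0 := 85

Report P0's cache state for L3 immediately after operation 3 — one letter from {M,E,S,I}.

state = S

1. P1: store L0 := 11  bus=[BusRdX]  L0: P0=I P1=M  mem[L0]=50
2. P0: load  L3  bus=[BusRd]  L3: P0=E P1=I  mem[L3]=0
3. P1: load  L3  bus=[BusRd]  L3: P0=S P1=S  mem[L3]=0
4. P1: load  L0  bus=[-]  L0: P0=I P1=M  mem[L0]=50
5. P0: load  L0  bus=[BusRd,Flush]  L0: P0=S P1=S  mem[L0]=11
6. P1: load  L1  bus=[BusRd]  L1: P0=I P1=E  mem[L1]=20
7. P1: load  L1  bus=[-]  L1: P0=I P1=E  mem[L1]=20
8. P0: store L0 := 12  bus=[BusUpgr]  L0: P0=M P1=I  mem[L0]=11
9. P1: store L0 := 43  bus=[BusRdX,Flush]  L0: P0=I P1=M  mem[L0]=12
10. P0: store L0 := 27  bus=[BusRdX,Flush]  L0: P0=M P1=I  mem[L0]=43
11. P1: store L0 := 84  bus=[BusRdX,Flush]  L0: P0=I P1=M  mem[L0]=27
12. P1: load  L0  bus=[-]  L0: P0=I P1=M  mem[L0]=27
13. P0: load  L4  bus=[BusRd]  L4: P0=E P1=I  mem[L4]=0
14. P0: load  L0  bus=[BusRd,Flush]  L0: P0=S P1=S  mem[L0]=84
15. P0: store L0 := 85  bus=[BusUpgr]  L0: P0=M P1=I  mem[L0]=84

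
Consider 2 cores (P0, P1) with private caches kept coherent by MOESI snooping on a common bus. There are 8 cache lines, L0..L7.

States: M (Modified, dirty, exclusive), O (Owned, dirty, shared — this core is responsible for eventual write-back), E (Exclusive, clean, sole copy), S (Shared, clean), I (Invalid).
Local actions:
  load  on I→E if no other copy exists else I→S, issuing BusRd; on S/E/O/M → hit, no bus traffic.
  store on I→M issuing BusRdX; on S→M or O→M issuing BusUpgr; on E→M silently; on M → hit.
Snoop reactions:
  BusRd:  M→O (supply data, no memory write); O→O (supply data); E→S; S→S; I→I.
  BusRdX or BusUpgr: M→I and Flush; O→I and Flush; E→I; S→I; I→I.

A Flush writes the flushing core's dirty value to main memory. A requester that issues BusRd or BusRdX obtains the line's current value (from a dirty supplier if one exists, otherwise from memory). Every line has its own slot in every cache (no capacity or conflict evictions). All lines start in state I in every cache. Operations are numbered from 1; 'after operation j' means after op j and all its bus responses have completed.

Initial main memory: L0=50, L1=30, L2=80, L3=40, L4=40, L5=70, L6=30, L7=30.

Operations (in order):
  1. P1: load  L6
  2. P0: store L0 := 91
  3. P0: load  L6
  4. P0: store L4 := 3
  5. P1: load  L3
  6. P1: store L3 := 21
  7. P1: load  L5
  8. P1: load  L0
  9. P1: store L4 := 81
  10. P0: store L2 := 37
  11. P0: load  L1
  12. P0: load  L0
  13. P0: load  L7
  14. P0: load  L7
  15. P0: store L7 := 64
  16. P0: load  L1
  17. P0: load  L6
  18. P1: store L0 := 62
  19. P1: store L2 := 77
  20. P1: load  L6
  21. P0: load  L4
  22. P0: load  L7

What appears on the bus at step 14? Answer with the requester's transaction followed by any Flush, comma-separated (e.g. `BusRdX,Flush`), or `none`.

1. P1: load  L6  bus=[BusRd]  L6: P0=I P1=E  mem[L6]=30
2. P0: store L0 := 91  bus=[BusRdX]  L0: P0=M P1=I  mem[L0]=50
3. P0: load  L6  bus=[BusRd]  L6: P0=S P1=S  mem[L6]=30
4. P0: store L4 := 3  bus=[BusRdX]  L4: P0=M P1=I  mem[L4]=40
5. P1: load  L3  bus=[BusRd]  L3: P0=I P1=E  mem[L3]=40
6. P1: store L3 := 21  bus=[-]  L3: P0=I P1=M  mem[L3]=40
7. P1: load  L5  bus=[BusRd]  L5: P0=I P1=E  mem[L5]=70
8. P1: load  L0  bus=[BusRd]  L0: P0=O P1=S  mem[L0]=50
9. P1: store L4 := 81  bus=[BusRdX,Flush]  L4: P0=I P1=M  mem[L4]=3
10. P0: store L2 := 37  bus=[BusRdX]  L2: P0=M P1=I  mem[L2]=80
11. P0: load  L1  bus=[BusRd]  L1: P0=E P1=I  mem[L1]=30
12. P0: load  L0  bus=[-]  L0: P0=O P1=S  mem[L0]=50
13. P0: load  L7  bus=[BusRd]  L7: P0=E P1=I  mem[L7]=30
14. P0: load  L7  bus=[-]  L7: P0=E P1=I  mem[L7]=30
15. P0: store L7 := 64  bus=[-]  L7: P0=M P1=I  mem[L7]=30
16. P0: load  L1  bus=[-]  L1: P0=E P1=I  mem[L1]=30
17. P0: load  L6  bus=[-]  L6: P0=S P1=S  mem[L6]=30
18. P1: store L0 := 62  bus=[BusUpgr,Flush]  L0: P0=I P1=M  mem[L0]=91
19. P1: store L2 := 77  bus=[BusRdX,Flush]  L2: P0=I P1=M  mem[L2]=37
20. P1: load  L6  bus=[-]  L6: P0=S P1=S  mem[L6]=30
21. P0: load  L4  bus=[BusRd]  L4: P0=S P1=O  mem[L4]=3
22. P0: load  L7  bus=[-]  L7: P0=M P1=I  mem[L7]=30

bus = none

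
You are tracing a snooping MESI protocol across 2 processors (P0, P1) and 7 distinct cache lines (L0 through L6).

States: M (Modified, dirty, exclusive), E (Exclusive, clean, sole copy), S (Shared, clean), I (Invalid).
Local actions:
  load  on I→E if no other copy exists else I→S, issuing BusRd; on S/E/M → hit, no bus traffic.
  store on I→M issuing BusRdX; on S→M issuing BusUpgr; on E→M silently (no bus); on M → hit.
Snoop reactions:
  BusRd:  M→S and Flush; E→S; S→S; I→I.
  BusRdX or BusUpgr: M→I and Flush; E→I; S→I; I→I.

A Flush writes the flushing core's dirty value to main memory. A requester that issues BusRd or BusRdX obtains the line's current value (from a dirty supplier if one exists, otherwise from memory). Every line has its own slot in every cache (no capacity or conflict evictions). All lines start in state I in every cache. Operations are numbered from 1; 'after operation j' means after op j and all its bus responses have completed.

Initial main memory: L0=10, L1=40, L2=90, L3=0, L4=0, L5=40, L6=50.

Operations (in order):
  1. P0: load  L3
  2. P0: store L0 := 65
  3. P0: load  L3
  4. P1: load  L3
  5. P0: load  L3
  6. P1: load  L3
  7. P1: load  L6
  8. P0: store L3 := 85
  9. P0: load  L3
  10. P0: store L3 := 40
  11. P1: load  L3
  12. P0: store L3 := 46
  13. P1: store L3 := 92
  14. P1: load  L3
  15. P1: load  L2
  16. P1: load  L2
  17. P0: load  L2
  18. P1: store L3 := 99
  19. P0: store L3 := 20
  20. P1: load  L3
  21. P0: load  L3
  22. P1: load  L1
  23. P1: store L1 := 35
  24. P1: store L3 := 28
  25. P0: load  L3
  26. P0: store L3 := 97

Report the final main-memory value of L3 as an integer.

memory[L3] = 28

1. P0: load  L3  bus=[BusRd]  L3: P0=E P1=I  mem[L3]=0
2. P0: store L0 := 65  bus=[BusRdX]  L0: P0=M P1=I  mem[L0]=10
3. P0: load  L3  bus=[-]  L3: P0=E P1=I  mem[L3]=0
4. P1: load  L3  bus=[BusRd]  L3: P0=S P1=S  mem[L3]=0
5. P0: load  L3  bus=[-]  L3: P0=S P1=S  mem[L3]=0
6. P1: load  L3  bus=[-]  L3: P0=S P1=S  mem[L3]=0
7. P1: load  L6  bus=[BusRd]  L6: P0=I P1=E  mem[L6]=50
8. P0: store L3 := 85  bus=[BusUpgr]  L3: P0=M P1=I  mem[L3]=0
9. P0: load  L3  bus=[-]  L3: P0=M P1=I  mem[L3]=0
10. P0: store L3 := 40  bus=[-]  L3: P0=M P1=I  mem[L3]=0
11. P1: load  L3  bus=[BusRd,Flush]  L3: P0=S P1=S  mem[L3]=40
12. P0: store L3 := 46  bus=[BusUpgr]  L3: P0=M P1=I  mem[L3]=40
13. P1: store L3 := 92  bus=[BusRdX,Flush]  L3: P0=I P1=M  mem[L3]=46
14. P1: load  L3  bus=[-]  L3: P0=I P1=M  mem[L3]=46
15. P1: load  L2  bus=[BusRd]  L2: P0=I P1=E  mem[L2]=90
16. P1: load  L2  bus=[-]  L2: P0=I P1=E  mem[L2]=90
17. P0: load  L2  bus=[BusRd]  L2: P0=S P1=S  mem[L2]=90
18. P1: store L3 := 99  bus=[-]  L3: P0=I P1=M  mem[L3]=46
19. P0: store L3 := 20  bus=[BusRdX,Flush]  L3: P0=M P1=I  mem[L3]=99
20. P1: load  L3  bus=[BusRd,Flush]  L3: P0=S P1=S  mem[L3]=20
21. P0: load  L3  bus=[-]  L3: P0=S P1=S  mem[L3]=20
22. P1: load  L1  bus=[BusRd]  L1: P0=I P1=E  mem[L1]=40
23. P1: store L1 := 35  bus=[-]  L1: P0=I P1=M  mem[L1]=40
24. P1: store L3 := 28  bus=[BusUpgr]  L3: P0=I P1=M  mem[L3]=20
25. P0: load  L3  bus=[BusRd,Flush]  L3: P0=S P1=S  mem[L3]=28
26. P0: store L3 := 97  bus=[BusUpgr]  L3: P0=M P1=I  mem[L3]=28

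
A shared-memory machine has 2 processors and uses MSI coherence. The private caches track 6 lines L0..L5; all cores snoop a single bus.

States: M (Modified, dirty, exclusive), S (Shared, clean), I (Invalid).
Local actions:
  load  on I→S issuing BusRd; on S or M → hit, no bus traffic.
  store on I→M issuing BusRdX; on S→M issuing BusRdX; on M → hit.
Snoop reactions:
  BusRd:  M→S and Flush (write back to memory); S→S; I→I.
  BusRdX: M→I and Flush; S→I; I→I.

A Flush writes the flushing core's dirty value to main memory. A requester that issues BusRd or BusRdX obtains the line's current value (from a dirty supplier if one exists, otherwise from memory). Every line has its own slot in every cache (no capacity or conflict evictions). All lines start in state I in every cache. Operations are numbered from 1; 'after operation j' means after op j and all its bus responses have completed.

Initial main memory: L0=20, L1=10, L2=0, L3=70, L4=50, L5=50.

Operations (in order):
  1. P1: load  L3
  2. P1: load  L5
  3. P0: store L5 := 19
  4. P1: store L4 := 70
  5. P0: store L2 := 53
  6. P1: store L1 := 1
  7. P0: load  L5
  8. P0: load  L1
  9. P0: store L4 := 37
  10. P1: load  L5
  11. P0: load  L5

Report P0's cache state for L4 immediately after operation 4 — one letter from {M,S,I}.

state = I

step 1: P1: load  L3  ⟶  IS  (L3)  txn=BusRd  M[L3]=70
step 2: P1: load  L5  ⟶  IS  (L5)  txn=BusRd  M[L5]=50
step 3: P0: store L5 := 19  ⟶  MI  (L5)  txn=BusRdX  M[L5]=50
step 4: P1: store L4 := 70  ⟶  IM  (L4)  txn=BusRdX  M[L4]=50
step 5: P0: store L2 := 53  ⟶  MI  (L2)  txn=BusRdX  M[L2]=0
step 6: P1: store L1 := 1  ⟶  IM  (L1)  txn=BusRdX  M[L1]=10
step 7: P0: load  L5  ⟶  MI  (L5)  txn=∅  M[L5]=50
step 8: P0: load  L1  ⟶  SS  (L1)  txn=BusRd+Flush  M[L1]=1
step 9: P0: store L4 := 37  ⟶  MI  (L4)  txn=BusRdX+Flush  M[L4]=70
step 10: P1: load  L5  ⟶  SS  (L5)  txn=BusRd+Flush  M[L5]=19
step 11: P0: load  L5  ⟶  SS  (L5)  txn=∅  M[L5]=19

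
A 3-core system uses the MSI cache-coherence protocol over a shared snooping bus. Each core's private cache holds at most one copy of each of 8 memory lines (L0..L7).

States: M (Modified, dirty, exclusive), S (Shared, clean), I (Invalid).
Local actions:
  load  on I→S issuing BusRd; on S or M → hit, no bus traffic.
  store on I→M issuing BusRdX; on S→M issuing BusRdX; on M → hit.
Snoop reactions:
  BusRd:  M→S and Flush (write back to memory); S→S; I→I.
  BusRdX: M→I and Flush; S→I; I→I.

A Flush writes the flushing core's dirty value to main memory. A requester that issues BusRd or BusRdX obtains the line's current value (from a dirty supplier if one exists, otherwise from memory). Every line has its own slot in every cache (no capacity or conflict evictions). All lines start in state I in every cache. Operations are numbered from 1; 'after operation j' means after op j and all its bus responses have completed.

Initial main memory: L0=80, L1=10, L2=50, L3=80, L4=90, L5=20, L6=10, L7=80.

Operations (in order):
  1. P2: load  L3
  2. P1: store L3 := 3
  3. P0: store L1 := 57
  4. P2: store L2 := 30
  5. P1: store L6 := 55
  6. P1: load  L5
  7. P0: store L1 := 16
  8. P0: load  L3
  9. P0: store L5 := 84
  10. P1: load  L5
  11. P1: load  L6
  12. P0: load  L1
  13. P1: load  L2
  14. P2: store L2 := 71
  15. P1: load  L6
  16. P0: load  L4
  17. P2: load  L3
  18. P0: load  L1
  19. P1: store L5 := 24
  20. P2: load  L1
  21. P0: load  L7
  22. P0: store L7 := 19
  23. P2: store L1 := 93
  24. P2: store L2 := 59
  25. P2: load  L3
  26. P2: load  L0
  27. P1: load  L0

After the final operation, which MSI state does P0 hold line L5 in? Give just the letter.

state = I

1. P2: load  L3  bus=[BusRd]  L3: P0=I P1=I P2=S  mem[L3]=80
2. P1: store L3 := 3  bus=[BusRdX]  L3: P0=I P1=M P2=I  mem[L3]=80
3. P0: store L1 := 57  bus=[BusRdX]  L1: P0=M P1=I P2=I  mem[L1]=10
4. P2: store L2 := 30  bus=[BusRdX]  L2: P0=I P1=I P2=M  mem[L2]=50
5. P1: store L6 := 55  bus=[BusRdX]  L6: P0=I P1=M P2=I  mem[L6]=10
6. P1: load  L5  bus=[BusRd]  L5: P0=I P1=S P2=I  mem[L5]=20
7. P0: store L1 := 16  bus=[-]  L1: P0=M P1=I P2=I  mem[L1]=10
8. P0: load  L3  bus=[BusRd,Flush]  L3: P0=S P1=S P2=I  mem[L3]=3
9. P0: store L5 := 84  bus=[BusRdX]  L5: P0=M P1=I P2=I  mem[L5]=20
10. P1: load  L5  bus=[BusRd,Flush]  L5: P0=S P1=S P2=I  mem[L5]=84
11. P1: load  L6  bus=[-]  L6: P0=I P1=M P2=I  mem[L6]=10
12. P0: load  L1  bus=[-]  L1: P0=M P1=I P2=I  mem[L1]=10
13. P1: load  L2  bus=[BusRd,Flush]  L2: P0=I P1=S P2=S  mem[L2]=30
14. P2: store L2 := 71  bus=[BusRdX]  L2: P0=I P1=I P2=M  mem[L2]=30
15. P1: load  L6  bus=[-]  L6: P0=I P1=M P2=I  mem[L6]=10
16. P0: load  L4  bus=[BusRd]  L4: P0=S P1=I P2=I  mem[L4]=90
17. P2: load  L3  bus=[BusRd]  L3: P0=S P1=S P2=S  mem[L3]=3
18. P0: load  L1  bus=[-]  L1: P0=M P1=I P2=I  mem[L1]=10
19. P1: store L5 := 24  bus=[BusRdX]  L5: P0=I P1=M P2=I  mem[L5]=84
20. P2: load  L1  bus=[BusRd,Flush]  L1: P0=S P1=I P2=S  mem[L1]=16
21. P0: load  L7  bus=[BusRd]  L7: P0=S P1=I P2=I  mem[L7]=80
22. P0: store L7 := 19  bus=[BusRdX]  L7: P0=M P1=I P2=I  mem[L7]=80
23. P2: store L1 := 93  bus=[BusRdX]  L1: P0=I P1=I P2=M  mem[L1]=16
24. P2: store L2 := 59  bus=[-]  L2: P0=I P1=I P2=M  mem[L2]=30
25. P2: load  L3  bus=[-]  L3: P0=S P1=S P2=S  mem[L3]=3
26. P2: load  L0  bus=[BusRd]  L0: P0=I P1=I P2=S  mem[L0]=80
27. P1: load  L0  bus=[BusRd]  L0: P0=I P1=S P2=S  mem[L0]=80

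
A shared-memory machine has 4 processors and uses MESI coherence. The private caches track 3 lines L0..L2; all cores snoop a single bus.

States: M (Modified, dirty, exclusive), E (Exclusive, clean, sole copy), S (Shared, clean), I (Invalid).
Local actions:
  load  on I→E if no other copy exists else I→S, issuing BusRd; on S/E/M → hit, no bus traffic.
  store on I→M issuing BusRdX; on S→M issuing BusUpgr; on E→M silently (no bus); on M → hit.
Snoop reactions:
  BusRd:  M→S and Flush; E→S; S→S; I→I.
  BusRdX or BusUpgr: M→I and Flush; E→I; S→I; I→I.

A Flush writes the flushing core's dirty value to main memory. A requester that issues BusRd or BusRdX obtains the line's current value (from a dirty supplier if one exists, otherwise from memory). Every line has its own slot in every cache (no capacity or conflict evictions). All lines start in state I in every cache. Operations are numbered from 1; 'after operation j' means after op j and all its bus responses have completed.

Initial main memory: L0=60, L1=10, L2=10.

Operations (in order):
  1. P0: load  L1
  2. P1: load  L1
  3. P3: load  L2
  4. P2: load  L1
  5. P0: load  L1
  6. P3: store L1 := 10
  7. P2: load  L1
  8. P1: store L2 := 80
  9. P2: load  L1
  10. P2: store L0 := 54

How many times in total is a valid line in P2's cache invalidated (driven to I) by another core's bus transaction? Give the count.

  op1 P0: load  L1 → E/I/I/I on L1; bus BusRd; mem=10
  op2 P1: load  L1 → S/S/I/I on L1; bus BusRd; mem=10
  op3 P3: load  L2 → I/I/I/E on L2; bus BusRd; mem=10
  op4 P2: load  L1 → S/S/S/I on L1; bus BusRd; mem=10
  op5 P0: load  L1 → S/S/S/I on L1; bus (none); mem=10
  op6 P3: store L1 := 10 → I/I/I/M on L1; bus BusRdX; mem=10
  op7 P2: load  L1 → I/I/S/S on L1; bus BusRd Flush; mem=10
  op8 P1: store L2 := 80 → I/M/I/I on L2; bus BusRdX; mem=10
  op9 P2: load  L1 → I/I/S/S on L1; bus (none); mem=10
  op10 P2: store L0 := 54 → I/I/M/I on L0; bus BusRdX; mem=60

invalidations = 1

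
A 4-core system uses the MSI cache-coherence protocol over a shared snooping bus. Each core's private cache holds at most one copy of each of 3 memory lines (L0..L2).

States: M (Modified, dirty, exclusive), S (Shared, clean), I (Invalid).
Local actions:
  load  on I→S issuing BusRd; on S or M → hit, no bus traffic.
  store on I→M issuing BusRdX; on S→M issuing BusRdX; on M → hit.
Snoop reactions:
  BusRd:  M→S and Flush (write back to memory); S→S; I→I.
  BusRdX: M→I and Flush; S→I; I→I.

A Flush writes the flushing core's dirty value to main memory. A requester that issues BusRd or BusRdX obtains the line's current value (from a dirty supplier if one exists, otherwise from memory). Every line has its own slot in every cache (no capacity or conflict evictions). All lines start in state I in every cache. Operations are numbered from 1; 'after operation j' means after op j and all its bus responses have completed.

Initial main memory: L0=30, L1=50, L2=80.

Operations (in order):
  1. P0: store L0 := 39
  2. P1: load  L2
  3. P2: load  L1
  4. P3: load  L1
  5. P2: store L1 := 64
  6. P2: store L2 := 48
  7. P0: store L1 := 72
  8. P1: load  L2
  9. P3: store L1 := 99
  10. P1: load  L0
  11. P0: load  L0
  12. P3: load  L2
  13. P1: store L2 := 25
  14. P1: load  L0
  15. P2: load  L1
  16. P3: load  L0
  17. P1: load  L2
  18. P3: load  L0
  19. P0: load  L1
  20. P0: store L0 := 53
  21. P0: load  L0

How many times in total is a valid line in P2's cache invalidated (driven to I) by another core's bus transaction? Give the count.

  op1 P0: store L0 := 39 → M/I/I/I on L0; bus BusRdX; mem=30
  op2 P1: load  L2 → I/S/I/I on L2; bus BusRd; mem=80
  op3 P2: load  L1 → I/I/S/I on L1; bus BusRd; mem=50
  op4 P3: load  L1 → I/I/S/S on L1; bus BusRd; mem=50
  op5 P2: store L1 := 64 → I/I/M/I on L1; bus BusRdX; mem=50
  op6 P2: store L2 := 48 → I/I/M/I on L2; bus BusRdX; mem=80
  op7 P0: store L1 := 72 → M/I/I/I on L1; bus BusRdX Flush; mem=64
  op8 P1: load  L2 → I/S/S/I on L2; bus BusRd Flush; mem=48
  op9 P3: store L1 := 99 → I/I/I/M on L1; bus BusRdX Flush; mem=72
  op10 P1: load  L0 → S/S/I/I on L0; bus BusRd Flush; mem=39
  op11 P0: load  L0 → S/S/I/I on L0; bus (none); mem=39
  op12 P3: load  L2 → I/S/S/S on L2; bus BusRd; mem=48
  op13 P1: store L2 := 25 → I/M/I/I on L2; bus BusRdX; mem=48
  op14 P1: load  L0 → S/S/I/I on L0; bus (none); mem=39
  op15 P2: load  L1 → I/I/S/S on L1; bus BusRd Flush; mem=99
  op16 P3: load  L0 → S/S/I/S on L0; bus BusRd; mem=39
  op17 P1: load  L2 → I/M/I/I on L2; bus (none); mem=48
  op18 P3: load  L0 → S/S/I/S on L0; bus (none); mem=39
  op19 P0: load  L1 → S/I/S/S on L1; bus BusRd; mem=99
  op20 P0: store L0 := 53 → M/I/I/I on L0; bus BusRdX; mem=39
  op21 P0: load  L0 → M/I/I/I on L0; bus (none); mem=39

invalidations = 2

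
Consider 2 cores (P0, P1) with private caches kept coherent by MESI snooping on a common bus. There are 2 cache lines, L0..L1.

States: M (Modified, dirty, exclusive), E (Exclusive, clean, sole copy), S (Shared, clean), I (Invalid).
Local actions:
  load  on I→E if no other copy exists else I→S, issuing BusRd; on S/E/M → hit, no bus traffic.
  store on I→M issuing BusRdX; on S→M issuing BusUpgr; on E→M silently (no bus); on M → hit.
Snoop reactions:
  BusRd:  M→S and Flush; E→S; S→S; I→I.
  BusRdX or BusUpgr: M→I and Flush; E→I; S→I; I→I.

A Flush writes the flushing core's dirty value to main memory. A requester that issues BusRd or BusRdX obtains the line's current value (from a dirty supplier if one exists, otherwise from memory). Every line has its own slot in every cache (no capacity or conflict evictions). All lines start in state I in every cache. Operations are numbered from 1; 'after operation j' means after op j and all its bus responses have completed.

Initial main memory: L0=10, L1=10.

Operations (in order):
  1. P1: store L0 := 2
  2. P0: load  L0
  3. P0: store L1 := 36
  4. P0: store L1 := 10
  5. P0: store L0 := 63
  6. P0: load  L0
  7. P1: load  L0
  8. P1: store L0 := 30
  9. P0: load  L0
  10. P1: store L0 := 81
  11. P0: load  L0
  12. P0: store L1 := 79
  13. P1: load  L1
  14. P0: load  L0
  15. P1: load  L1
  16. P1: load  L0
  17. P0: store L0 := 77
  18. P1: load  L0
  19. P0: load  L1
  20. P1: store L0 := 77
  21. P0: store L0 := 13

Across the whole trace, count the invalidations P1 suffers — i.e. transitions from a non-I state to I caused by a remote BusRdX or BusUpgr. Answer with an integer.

invalidations = 3

1. P1: store L0 := 2  bus=[BusRdX]  L0: P0=I P1=M  mem[L0]=10
2. P0: load  L0  bus=[BusRd,Flush]  L0: P0=S P1=S  mem[L0]=2
3. P0: store L1 := 36  bus=[BusRdX]  L1: P0=M P1=I  mem[L1]=10
4. P0: store L1 := 10  bus=[-]  L1: P0=M P1=I  mem[L1]=10
5. P0: store L0 := 63  bus=[BusUpgr]  L0: P0=M P1=I  mem[L0]=2
6. P0: load  L0  bus=[-]  L0: P0=M P1=I  mem[L0]=2
7. P1: load  L0  bus=[BusRd,Flush]  L0: P0=S P1=S  mem[L0]=63
8. P1: store L0 := 30  bus=[BusUpgr]  L0: P0=I P1=M  mem[L0]=63
9. P0: load  L0  bus=[BusRd,Flush]  L0: P0=S P1=S  mem[L0]=30
10. P1: store L0 := 81  bus=[BusUpgr]  L0: P0=I P1=M  mem[L0]=30
11. P0: load  L0  bus=[BusRd,Flush]  L0: P0=S P1=S  mem[L0]=81
12. P0: store L1 := 79  bus=[-]  L1: P0=M P1=I  mem[L1]=10
13. P1: load  L1  bus=[BusRd,Flush]  L1: P0=S P1=S  mem[L1]=79
14. P0: load  L0  bus=[-]  L0: P0=S P1=S  mem[L0]=81
15. P1: load  L1  bus=[-]  L1: P0=S P1=S  mem[L1]=79
16. P1: load  L0  bus=[-]  L0: P0=S P1=S  mem[L0]=81
17. P0: store L0 := 77  bus=[BusUpgr]  L0: P0=M P1=I  mem[L0]=81
18. P1: load  L0  bus=[BusRd,Flush]  L0: P0=S P1=S  mem[L0]=77
19. P0: load  L1  bus=[-]  L1: P0=S P1=S  mem[L1]=79
20. P1: store L0 := 77  bus=[BusUpgr]  L0: P0=I P1=M  mem[L0]=77
21. P0: store L0 := 13  bus=[BusRdX,Flush]  L0: P0=M P1=I  mem[L0]=77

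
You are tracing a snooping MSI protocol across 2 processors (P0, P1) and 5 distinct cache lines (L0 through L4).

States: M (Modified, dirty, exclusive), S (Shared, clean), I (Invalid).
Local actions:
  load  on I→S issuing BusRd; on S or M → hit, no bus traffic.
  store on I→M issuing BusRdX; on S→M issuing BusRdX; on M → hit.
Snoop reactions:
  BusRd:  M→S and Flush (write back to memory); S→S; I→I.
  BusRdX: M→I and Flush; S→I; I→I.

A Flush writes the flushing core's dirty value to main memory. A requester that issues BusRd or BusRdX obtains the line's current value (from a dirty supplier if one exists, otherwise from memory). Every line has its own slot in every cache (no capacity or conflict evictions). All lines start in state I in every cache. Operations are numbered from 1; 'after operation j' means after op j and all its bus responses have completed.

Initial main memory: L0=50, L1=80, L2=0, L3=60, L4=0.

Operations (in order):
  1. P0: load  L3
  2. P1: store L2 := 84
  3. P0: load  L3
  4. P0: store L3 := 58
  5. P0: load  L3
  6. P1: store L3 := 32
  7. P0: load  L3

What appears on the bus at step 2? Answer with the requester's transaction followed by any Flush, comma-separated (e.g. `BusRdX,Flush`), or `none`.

step 1: P0: load  L3  ⟶  SI  (L3)  txn=BusRd  M[L3]=60
step 2: P1: store L2 := 84  ⟶  IM  (L2)  txn=BusRdX  M[L2]=0
step 3: P0: load  L3  ⟶  SI  (L3)  txn=∅  M[L3]=60
step 4: P0: store L3 := 58  ⟶  MI  (L3)  txn=BusRdX  M[L3]=60
step 5: P0: load  L3  ⟶  MI  (L3)  txn=∅  M[L3]=60
step 6: P1: store L3 := 32  ⟶  IM  (L3)  txn=BusRdX+Flush  M[L3]=58
step 7: P0: load  L3  ⟶  SS  (L3)  txn=BusRd+Flush  M[L3]=32

bus = BusRdX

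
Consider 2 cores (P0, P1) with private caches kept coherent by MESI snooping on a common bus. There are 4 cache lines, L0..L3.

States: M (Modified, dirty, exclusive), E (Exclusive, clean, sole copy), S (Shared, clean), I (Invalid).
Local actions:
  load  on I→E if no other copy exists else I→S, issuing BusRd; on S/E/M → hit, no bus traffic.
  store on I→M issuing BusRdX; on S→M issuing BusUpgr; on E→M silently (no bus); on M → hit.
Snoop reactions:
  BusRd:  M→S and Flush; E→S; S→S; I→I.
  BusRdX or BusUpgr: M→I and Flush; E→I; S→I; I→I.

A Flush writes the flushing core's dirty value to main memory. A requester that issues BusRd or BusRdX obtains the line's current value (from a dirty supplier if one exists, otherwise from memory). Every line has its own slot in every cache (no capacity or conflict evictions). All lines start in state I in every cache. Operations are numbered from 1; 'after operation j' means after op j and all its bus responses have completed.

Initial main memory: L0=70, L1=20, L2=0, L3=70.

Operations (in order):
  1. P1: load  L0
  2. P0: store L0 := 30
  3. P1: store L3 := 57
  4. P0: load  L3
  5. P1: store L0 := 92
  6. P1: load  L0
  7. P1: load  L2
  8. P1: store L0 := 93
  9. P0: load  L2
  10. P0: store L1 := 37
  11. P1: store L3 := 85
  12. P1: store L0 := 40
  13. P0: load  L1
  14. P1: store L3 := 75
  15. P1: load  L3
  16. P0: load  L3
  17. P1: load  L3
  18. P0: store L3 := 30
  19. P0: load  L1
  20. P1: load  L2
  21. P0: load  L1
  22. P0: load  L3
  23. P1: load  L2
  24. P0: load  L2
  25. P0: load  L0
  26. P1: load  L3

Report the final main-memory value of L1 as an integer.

memory[L1] = 20

step 1: P1: load  L0  ⟶  IE  (L0)  txn=BusRd  M[L0]=70
step 2: P0: store L0 := 30  ⟶  MI  (L0)  txn=BusRdX  M[L0]=70
step 3: P1: store L3 := 57  ⟶  IM  (L3)  txn=BusRdX  M[L3]=70
step 4: P0: load  L3  ⟶  SS  (L3)  txn=BusRd+Flush  M[L3]=57
step 5: P1: store L0 := 92  ⟶  IM  (L0)  txn=BusRdX+Flush  M[L0]=30
step 6: P1: load  L0  ⟶  IM  (L0)  txn=∅  M[L0]=30
step 7: P1: load  L2  ⟶  IE  (L2)  txn=BusRd  M[L2]=0
step 8: P1: store L0 := 93  ⟶  IM  (L0)  txn=∅  M[L0]=30
step 9: P0: load  L2  ⟶  SS  (L2)  txn=BusRd  M[L2]=0
step 10: P0: store L1 := 37  ⟶  MI  (L1)  txn=BusRdX  M[L1]=20
step 11: P1: store L3 := 85  ⟶  IM  (L3)  txn=BusUpgr  M[L3]=57
step 12: P1: store L0 := 40  ⟶  IM  (L0)  txn=∅  M[L0]=30
step 13: P0: load  L1  ⟶  MI  (L1)  txn=∅  M[L1]=20
step 14: P1: store L3 := 75  ⟶  IM  (L3)  txn=∅  M[L3]=57
step 15: P1: load  L3  ⟶  IM  (L3)  txn=∅  M[L3]=57
step 16: P0: load  L3  ⟶  SS  (L3)  txn=BusRd+Flush  M[L3]=75
step 17: P1: load  L3  ⟶  SS  (L3)  txn=∅  M[L3]=75
step 18: P0: store L3 := 30  ⟶  MI  (L3)  txn=BusUpgr  M[L3]=75
step 19: P0: load  L1  ⟶  MI  (L1)  txn=∅  M[L1]=20
step 20: P1: load  L2  ⟶  SS  (L2)  txn=∅  M[L2]=0
step 21: P0: load  L1  ⟶  MI  (L1)  txn=∅  M[L1]=20
step 22: P0: load  L3  ⟶  MI  (L3)  txn=∅  M[L3]=75
step 23: P1: load  L2  ⟶  SS  (L2)  txn=∅  M[L2]=0
step 24: P0: load  L2  ⟶  SS  (L2)  txn=∅  M[L2]=0
step 25: P0: load  L0  ⟶  SS  (L0)  txn=BusRd+Flush  M[L0]=40
step 26: P1: load  L3  ⟶  SS  (L3)  txn=BusRd+Flush  M[L3]=30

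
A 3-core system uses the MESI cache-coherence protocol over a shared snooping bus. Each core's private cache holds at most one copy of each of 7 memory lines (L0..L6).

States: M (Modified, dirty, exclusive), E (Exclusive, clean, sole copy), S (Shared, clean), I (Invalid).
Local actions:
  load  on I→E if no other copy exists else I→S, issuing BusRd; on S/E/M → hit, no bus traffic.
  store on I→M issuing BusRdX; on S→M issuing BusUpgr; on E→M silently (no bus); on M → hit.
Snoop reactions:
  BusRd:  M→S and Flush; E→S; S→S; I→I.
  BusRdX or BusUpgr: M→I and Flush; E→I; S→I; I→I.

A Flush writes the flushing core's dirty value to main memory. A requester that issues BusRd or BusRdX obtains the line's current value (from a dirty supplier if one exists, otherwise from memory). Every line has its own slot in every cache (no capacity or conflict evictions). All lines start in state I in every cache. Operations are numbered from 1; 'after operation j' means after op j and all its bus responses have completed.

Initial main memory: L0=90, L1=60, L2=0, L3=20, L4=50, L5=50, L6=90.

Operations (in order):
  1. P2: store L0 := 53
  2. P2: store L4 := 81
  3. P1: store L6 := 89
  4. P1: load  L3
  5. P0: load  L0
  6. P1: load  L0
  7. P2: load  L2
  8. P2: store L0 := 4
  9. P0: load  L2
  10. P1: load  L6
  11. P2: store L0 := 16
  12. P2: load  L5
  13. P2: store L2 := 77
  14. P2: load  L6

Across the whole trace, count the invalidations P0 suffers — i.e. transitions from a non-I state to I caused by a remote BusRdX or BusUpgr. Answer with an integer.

[1] P2: store L0 := 53 | P0:I, P1:I, P2:M(53) | bus: BusRdX
[2] P2: store L4 := 81 | P0:I, P1:I, P2:M(81) | bus: BusRdX
[3] P1: store L6 := 89 | P0:I, P1:M(89), P2:I | bus: BusRdX
[4] P1: load  L3 | P0:I, P1:E(20), P2:I | bus: BusRd
[5] P0: load  L0 | P0:S(53), P1:I, P2:S(53) | bus: BusRd,Flush
[6] P1: load  L0 | P0:S(53), P1:S(53), P2:S(53) | bus: BusRd
[7] P2: load  L2 | P0:I, P1:I, P2:E(0) | bus: BusRd
[8] P2: store L0 := 4 | P0:I, P1:I, P2:M(4) | bus: BusUpgr
[9] P0: load  L2 | P0:S(0), P1:I, P2:S(0) | bus: BusRd
[10] P1: load  L6 | P0:I, P1:M(89), P2:I | bus: none
[11] P2: store L0 := 16 | P0:I, P1:I, P2:M(16) | bus: none
[12] P2: load  L5 | P0:I, P1:I, P2:E(50) | bus: BusRd
[13] P2: store L2 := 77 | P0:I, P1:I, P2:M(77) | bus: BusUpgr
[14] P2: load  L6 | P0:I, P1:S(89), P2:S(89) | bus: BusRd,Flush

invalidations = 2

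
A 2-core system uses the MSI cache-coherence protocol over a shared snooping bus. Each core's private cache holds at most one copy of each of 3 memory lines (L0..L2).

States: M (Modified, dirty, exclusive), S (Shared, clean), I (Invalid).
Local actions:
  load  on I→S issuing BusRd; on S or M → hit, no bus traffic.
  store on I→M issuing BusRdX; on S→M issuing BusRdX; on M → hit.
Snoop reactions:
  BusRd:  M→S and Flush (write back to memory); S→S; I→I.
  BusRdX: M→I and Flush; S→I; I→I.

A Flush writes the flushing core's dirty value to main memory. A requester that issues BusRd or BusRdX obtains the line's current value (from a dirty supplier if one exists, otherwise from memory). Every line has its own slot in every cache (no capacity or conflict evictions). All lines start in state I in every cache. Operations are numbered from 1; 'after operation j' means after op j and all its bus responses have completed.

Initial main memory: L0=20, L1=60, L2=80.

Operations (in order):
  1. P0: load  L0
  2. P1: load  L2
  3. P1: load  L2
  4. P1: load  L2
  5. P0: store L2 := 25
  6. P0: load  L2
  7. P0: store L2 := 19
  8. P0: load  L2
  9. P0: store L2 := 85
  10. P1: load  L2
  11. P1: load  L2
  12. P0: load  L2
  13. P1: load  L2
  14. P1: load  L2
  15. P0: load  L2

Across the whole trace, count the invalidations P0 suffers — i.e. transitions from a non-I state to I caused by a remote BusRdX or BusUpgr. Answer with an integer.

invalidations = 0

[1] P0: load  L0 | P0:S(20), P1:I | bus: BusRd
[2] P1: load  L2 | P0:I, P1:S(80) | bus: BusRd
[3] P1: load  L2 | P0:I, P1:S(80) | bus: none
[4] P1: load  L2 | P0:I, P1:S(80) | bus: none
[5] P0: store L2 := 25 | P0:M(25), P1:I | bus: BusRdX
[6] P0: load  L2 | P0:M(25), P1:I | bus: none
[7] P0: store L2 := 19 | P0:M(19), P1:I | bus: none
[8] P0: load  L2 | P0:M(19), P1:I | bus: none
[9] P0: store L2 := 85 | P0:M(85), P1:I | bus: none
[10] P1: load  L2 | P0:S(85), P1:S(85) | bus: BusRd,Flush
[11] P1: load  L2 | P0:S(85), P1:S(85) | bus: none
[12] P0: load  L2 | P0:S(85), P1:S(85) | bus: none
[13] P1: load  L2 | P0:S(85), P1:S(85) | bus: none
[14] P1: load  L2 | P0:S(85), P1:S(85) | bus: none
[15] P0: load  L2 | P0:S(85), P1:S(85) | bus: none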